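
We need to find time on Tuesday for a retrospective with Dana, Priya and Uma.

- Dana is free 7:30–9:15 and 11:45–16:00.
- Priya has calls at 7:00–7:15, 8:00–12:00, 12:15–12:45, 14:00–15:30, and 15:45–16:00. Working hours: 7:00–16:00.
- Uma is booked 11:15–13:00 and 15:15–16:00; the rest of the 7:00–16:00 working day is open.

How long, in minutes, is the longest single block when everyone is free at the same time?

Priya free within 07:00–16:00: 07:15–08:00, 12:00–12:15, 12:45–14:00, 15:30–15:45.
Uma free within 07:00–16:00: 07:00–11:15, 13:00–15:15.
Dana ∩ Priya: 07:30–08:00, 12:00–12:15, 12:45–14:00, 15:30–15:45.
Dana ∩ Priya ∩ Uma: 07:30–08:00, 13:00–14:00.
Common window lengths: 30, 60 min; longest is 60.

60 minutes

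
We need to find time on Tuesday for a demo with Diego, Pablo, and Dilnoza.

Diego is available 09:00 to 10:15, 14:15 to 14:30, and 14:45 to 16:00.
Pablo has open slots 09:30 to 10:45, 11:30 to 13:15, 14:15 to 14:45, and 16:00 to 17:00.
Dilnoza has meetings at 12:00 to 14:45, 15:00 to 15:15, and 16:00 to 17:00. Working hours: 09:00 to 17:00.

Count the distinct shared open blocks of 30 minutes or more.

1

Dilnoza free within 09:00–17:00: 09:00–12:00, 14:45–15:00, 15:15–16:00.
Diego ∩ Pablo: 09:30–10:15, 14:15–14:30.
Diego ∩ Pablo ∩ Dilnoza: 09:30–10:15.
Windows ≥ 30 min: 09:30–10:15.
That's 1 window.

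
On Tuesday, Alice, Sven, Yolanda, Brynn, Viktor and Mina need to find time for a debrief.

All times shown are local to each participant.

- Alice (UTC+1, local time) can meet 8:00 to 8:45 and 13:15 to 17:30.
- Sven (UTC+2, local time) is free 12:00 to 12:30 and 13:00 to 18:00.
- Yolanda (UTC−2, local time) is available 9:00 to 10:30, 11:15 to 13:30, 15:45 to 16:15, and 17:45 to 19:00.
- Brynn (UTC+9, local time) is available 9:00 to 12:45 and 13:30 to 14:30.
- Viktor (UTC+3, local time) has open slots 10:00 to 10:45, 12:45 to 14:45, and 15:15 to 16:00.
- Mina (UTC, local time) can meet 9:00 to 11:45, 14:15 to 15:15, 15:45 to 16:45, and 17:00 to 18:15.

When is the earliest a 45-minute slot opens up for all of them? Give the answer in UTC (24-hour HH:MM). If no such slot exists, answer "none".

Alice → UTC: 07:00–07:45, 12:15–16:30.
Sven → UTC: 10:00–10:30, 11:00–16:00.
Yolanda → UTC: 11:00–12:30, 13:15–15:30, 17:45–18:15, 19:45–21:00.
Brynn → UTC: 00:00–03:45, 04:30–05:30.
Viktor → UTC: 07:00–07:45, 09:45–11:45, 12:15–13:00.
Mina → UTC: 09:00–11:45, 14:15–15:15, 15:45–16:45, 17:00–18:15.
Alice ∩ Sven: 12:15–16:00.
Alice ∩ Sven ∩ Yolanda: 12:15–12:30, 13:15–15:30.
Alice ∩ Sven ∩ Yolanda ∩ Brynn: (none).
Alice ∩ Sven ∩ Yolanda ∩ Brynn ∩ Viktor: (none).
Alice ∩ Sven ∩ Yolanda ∩ Brynn ∩ Viktor ∩ Mina: (none).
Windows ≥ 45 min: (none).

none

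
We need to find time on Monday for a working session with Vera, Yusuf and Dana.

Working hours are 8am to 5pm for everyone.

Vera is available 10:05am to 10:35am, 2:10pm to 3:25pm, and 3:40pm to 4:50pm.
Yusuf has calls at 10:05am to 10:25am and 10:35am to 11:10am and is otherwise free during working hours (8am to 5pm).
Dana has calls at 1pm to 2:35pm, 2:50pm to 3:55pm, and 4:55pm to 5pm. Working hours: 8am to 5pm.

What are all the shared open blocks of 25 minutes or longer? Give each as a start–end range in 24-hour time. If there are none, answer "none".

15:55–16:50

Yusuf free within 08:00–17:00: 08:00–10:05, 10:25–10:35, 11:10–17:00.
Dana free within 08:00–17:00: 08:00–13:00, 14:35–14:50, 15:55–16:55.
Vera ∩ Yusuf: 10:25–10:35, 14:10–15:25, 15:40–16:50.
Vera ∩ Yusuf ∩ Dana: 10:25–10:35, 14:35–14:50, 15:55–16:50.
Windows ≥ 25 min: 15:55–16:50.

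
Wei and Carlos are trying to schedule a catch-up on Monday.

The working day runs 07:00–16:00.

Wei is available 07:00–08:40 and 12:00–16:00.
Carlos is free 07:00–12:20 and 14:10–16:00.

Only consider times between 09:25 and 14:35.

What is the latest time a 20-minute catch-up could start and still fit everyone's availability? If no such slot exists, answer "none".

Wei ∩ Carlos: 07:00–08:40, 12:00–12:20, 14:10–16:00.
Restricted to 09:25–14:35: 12:00–12:20, 14:10–14:35.
Windows ≥ 20 min: 12:00–12:20, 14:10–14:35.
Latest start in the last window 14:10–14:35 is 14:35 − 20 min = 14:15.

14:15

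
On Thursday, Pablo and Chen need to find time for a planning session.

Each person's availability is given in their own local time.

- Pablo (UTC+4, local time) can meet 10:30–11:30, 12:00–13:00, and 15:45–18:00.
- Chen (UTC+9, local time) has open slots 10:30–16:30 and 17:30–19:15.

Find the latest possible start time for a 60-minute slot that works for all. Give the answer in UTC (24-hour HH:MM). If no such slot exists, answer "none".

Pablo → UTC: 06:30–07:30, 08:00–09:00, 11:45–14:00.
Chen → UTC: 01:30–07:30, 08:30–10:15.
Pablo ∩ Chen: 06:30–07:30, 08:30–09:00.
Windows ≥ 60 min: 06:30–07:30.
Latest start in the last window 06:30–07:30 is 07:30 − 60 min = 06:30.

06:30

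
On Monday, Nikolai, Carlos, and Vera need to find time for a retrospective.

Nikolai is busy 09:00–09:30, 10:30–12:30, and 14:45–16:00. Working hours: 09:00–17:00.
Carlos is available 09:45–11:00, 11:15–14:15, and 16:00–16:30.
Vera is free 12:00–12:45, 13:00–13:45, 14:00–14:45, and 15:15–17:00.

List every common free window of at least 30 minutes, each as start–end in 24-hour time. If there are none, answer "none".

Nikolai free within 09:00–17:00: 09:30–10:30, 12:30–14:45, 16:00–17:00.
Nikolai ∩ Carlos: 09:45–10:30, 12:30–14:15, 16:00–16:30.
Nikolai ∩ Carlos ∩ Vera: 12:30–12:45, 13:00–13:45, 14:00–14:15, 16:00–16:30.
Windows ≥ 30 min: 13:00–13:45, 16:00–16:30.

13:00–13:45, 16:00–16:30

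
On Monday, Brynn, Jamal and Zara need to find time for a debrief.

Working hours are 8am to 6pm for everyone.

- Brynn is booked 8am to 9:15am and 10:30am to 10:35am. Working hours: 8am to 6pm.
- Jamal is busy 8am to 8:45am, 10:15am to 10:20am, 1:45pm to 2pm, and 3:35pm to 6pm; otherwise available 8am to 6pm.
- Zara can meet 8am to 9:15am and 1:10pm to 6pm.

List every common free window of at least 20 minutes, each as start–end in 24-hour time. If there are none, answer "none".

Brynn free within 08:00–18:00: 09:15–10:30, 10:35–18:00.
Jamal free within 08:00–18:00: 08:45–10:15, 10:20–13:45, 14:00–15:35.
Brynn ∩ Jamal: 09:15–10:15, 10:20–10:30, 10:35–13:45, 14:00–15:35.
Brynn ∩ Jamal ∩ Zara: 13:10–13:45, 14:00–15:35.
Windows ≥ 20 min: 13:10–13:45, 14:00–15:35.

13:10–13:45, 14:00–15:35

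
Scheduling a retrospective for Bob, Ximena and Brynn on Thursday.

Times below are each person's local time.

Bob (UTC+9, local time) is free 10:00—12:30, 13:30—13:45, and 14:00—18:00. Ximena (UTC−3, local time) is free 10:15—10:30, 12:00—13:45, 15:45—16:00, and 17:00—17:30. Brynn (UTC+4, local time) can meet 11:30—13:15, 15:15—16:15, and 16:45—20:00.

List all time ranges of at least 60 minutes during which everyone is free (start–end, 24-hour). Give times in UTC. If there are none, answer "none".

none

Bob → UTC: 01:00–03:30, 04:30–04:45, 05:00–09:00.
Ximena → UTC: 13:15–13:30, 15:00–16:45, 18:45–19:00, 20:00–20:30.
Brynn → UTC: 07:30–09:15, 11:15–12:15, 12:45–16:00.
Bob ∩ Ximena: (none).
Bob ∩ Ximena ∩ Brynn: (none).
Windows ≥ 60 min: (none).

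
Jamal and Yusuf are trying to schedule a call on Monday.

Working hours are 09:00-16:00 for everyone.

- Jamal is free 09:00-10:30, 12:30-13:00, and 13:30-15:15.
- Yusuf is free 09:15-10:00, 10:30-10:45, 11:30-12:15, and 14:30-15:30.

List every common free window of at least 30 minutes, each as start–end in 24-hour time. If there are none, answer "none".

09:15–10:00, 14:30–15:15

Jamal ∩ Yusuf: 09:15–10:00, 14:30–15:15.
Windows ≥ 30 min: 09:15–10:00, 14:30–15:15.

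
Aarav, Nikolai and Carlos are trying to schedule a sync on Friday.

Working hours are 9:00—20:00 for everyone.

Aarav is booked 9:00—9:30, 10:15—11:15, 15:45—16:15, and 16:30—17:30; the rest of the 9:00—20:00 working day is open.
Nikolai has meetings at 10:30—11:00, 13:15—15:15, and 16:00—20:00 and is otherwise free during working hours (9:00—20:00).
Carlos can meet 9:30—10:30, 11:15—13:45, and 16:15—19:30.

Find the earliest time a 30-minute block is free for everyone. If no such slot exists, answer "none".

Aarav free within 09:00–20:00: 09:30–10:15, 11:15–15:45, 16:15–16:30, 17:30–20:00.
Nikolai free within 09:00–20:00: 09:00–10:30, 11:00–13:15, 15:15–16:00.
Aarav ∩ Nikolai: 09:30–10:15, 11:15–13:15, 15:15–15:45.
Aarav ∩ Nikolai ∩ Carlos: 09:30–10:15, 11:15–13:15.
Windows ≥ 30 min: 09:30–10:15, 11:15–13:15.
Earliest such window starts at 09:30.

09:30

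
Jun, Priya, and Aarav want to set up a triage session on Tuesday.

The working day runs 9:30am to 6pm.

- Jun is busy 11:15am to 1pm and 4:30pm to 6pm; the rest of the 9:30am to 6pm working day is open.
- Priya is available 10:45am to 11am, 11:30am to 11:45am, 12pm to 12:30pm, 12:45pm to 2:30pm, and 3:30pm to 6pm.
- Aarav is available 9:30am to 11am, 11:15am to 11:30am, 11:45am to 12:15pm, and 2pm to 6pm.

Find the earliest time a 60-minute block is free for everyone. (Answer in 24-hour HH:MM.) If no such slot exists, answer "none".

15:30

Jun free within 09:30–18:00: 09:30–11:15, 13:00–16:30.
Jun ∩ Priya: 10:45–11:00, 13:00–14:30, 15:30–16:30.
Jun ∩ Priya ∩ Aarav: 10:45–11:00, 14:00–14:30, 15:30–16:30.
Windows ≥ 60 min: 15:30–16:30.
Earliest such window starts at 15:30.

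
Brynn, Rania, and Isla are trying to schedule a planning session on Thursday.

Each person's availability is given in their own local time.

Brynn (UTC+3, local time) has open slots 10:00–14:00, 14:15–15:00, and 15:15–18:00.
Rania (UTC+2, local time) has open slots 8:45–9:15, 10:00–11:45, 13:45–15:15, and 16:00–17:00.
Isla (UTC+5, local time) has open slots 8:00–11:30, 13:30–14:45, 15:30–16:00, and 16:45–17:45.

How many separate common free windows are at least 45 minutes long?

1

Brynn → UTC: 07:00–11:00, 11:15–12:00, 12:15–15:00.
Rania → UTC: 06:45–07:15, 08:00–09:45, 11:45–13:15, 14:00–15:00.
Isla → UTC: 03:00–06:30, 08:30–09:45, 10:30–11:00, 11:45–12:45.
Brynn ∩ Rania: 07:00–07:15, 08:00–09:45, 11:45–12:00, 12:15–13:15, 14:00–15:00.
Brynn ∩ Rania ∩ Isla: 08:30–09:45, 11:45–12:00, 12:15–12:45.
Windows ≥ 45 min: 08:30–09:45.
That's 1 window.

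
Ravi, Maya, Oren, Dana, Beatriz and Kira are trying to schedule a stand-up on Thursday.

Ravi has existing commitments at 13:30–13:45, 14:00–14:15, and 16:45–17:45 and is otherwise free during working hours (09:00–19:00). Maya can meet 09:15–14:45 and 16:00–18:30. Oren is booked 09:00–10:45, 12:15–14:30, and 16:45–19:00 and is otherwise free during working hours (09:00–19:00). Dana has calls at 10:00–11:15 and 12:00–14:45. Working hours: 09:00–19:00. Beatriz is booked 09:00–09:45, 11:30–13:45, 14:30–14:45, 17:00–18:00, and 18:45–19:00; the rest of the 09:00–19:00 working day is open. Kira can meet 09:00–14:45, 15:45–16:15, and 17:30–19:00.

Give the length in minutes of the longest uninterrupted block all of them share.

Ravi free within 09:00–19:00: 09:00–13:30, 13:45–14:00, 14:15–16:45, 17:45–19:00.
Oren free within 09:00–19:00: 10:45–12:15, 14:30–16:45.
Dana free within 09:00–19:00: 09:00–10:00, 11:15–12:00, 14:45–19:00.
Beatriz free within 09:00–19:00: 09:45–11:30, 13:45–14:30, 14:45–17:00, 18:00–18:45.
Ravi ∩ Maya: 09:15–13:30, 13:45–14:00, 14:15–14:45, 16:00–16:45, 17:45–18:30.
Ravi ∩ Maya ∩ Oren: 10:45–12:15, 14:30–14:45, 16:00–16:45.
Ravi ∩ Maya ∩ Oren ∩ Dana: 11:15–12:00, 16:00–16:45.
Ravi ∩ Maya ∩ Oren ∩ Dana ∩ Beatriz: 11:15–11:30, 16:00–16:45.
Ravi ∩ Maya ∩ Oren ∩ Dana ∩ Beatriz ∩ Kira: 11:15–11:30, 16:00–16:15.
Common window lengths: 15, 15 min; longest is 15.

15 minutes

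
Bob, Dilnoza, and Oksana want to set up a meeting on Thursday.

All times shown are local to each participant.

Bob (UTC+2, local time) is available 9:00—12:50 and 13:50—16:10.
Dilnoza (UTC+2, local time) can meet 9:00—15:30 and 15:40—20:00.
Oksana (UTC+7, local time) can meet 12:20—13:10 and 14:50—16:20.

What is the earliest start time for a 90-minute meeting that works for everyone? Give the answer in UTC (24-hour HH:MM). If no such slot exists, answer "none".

07:50

Bob → UTC: 07:00–10:50, 11:50–14:10.
Dilnoza → UTC: 07:00–13:30, 13:40–18:00.
Oksana → UTC: 05:20–06:10, 07:50–09:20.
Bob ∩ Dilnoza: 07:00–10:50, 11:50–13:30, 13:40–14:10.
Bob ∩ Dilnoza ∩ Oksana: 07:50–09:20.
Windows ≥ 90 min: 07:50–09:20.
Earliest such window starts at 07:50.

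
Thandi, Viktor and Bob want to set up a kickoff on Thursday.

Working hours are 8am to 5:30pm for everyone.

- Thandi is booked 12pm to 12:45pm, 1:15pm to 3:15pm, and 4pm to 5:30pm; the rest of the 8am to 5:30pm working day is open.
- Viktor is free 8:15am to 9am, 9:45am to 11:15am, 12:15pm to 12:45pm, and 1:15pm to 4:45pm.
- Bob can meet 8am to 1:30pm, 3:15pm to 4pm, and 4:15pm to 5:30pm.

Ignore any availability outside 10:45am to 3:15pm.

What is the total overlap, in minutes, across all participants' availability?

30 minutes

Thandi free within 08:00–17:30: 08:00–12:00, 12:45–13:15, 15:15–16:00.
Thandi ∩ Viktor: 08:15–09:00, 09:45–11:15, 15:15–16:00.
Thandi ∩ Viktor ∩ Bob: 08:15–09:00, 09:45–11:15, 15:15–16:00.
Restricted to 10:45–15:15: 10:45–11:15.
Total common minutes: 30.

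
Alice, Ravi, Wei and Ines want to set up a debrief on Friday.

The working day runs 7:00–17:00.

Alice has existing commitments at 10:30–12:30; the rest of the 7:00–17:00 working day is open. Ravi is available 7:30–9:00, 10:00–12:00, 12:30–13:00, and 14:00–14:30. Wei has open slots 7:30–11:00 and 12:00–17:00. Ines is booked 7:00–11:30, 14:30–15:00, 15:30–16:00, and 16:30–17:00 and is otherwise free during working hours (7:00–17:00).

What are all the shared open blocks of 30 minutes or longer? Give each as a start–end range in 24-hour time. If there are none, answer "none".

Alice free within 07:00–17:00: 07:00–10:30, 12:30–17:00.
Ines free within 07:00–17:00: 11:30–14:30, 15:00–15:30, 16:00–16:30.
Alice ∩ Ravi: 07:30–09:00, 10:00–10:30, 12:30–13:00, 14:00–14:30.
Alice ∩ Ravi ∩ Wei: 07:30–09:00, 10:00–10:30, 12:30–13:00, 14:00–14:30.
Alice ∩ Ravi ∩ Wei ∩ Ines: 12:30–13:00, 14:00–14:30.
Windows ≥ 30 min: 12:30–13:00, 14:00–14:30.

12:30–13:00, 14:00–14:30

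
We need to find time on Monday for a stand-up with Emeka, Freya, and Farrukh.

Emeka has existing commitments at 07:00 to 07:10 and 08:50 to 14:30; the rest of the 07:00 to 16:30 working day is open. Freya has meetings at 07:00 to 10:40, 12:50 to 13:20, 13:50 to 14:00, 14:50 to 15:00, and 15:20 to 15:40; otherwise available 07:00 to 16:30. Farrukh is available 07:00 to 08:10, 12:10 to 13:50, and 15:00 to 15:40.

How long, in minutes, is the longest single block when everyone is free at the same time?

20 minutes

Emeka free within 07:00–16:30: 07:10–08:50, 14:30–16:30.
Freya free within 07:00–16:30: 10:40–12:50, 13:20–13:50, 14:00–14:50, 15:00–15:20, 15:40–16:30.
Emeka ∩ Freya: 14:30–14:50, 15:00–15:20, 15:40–16:30.
Emeka ∩ Freya ∩ Farrukh: 15:00–15:20.
Single common window of 20 minutes.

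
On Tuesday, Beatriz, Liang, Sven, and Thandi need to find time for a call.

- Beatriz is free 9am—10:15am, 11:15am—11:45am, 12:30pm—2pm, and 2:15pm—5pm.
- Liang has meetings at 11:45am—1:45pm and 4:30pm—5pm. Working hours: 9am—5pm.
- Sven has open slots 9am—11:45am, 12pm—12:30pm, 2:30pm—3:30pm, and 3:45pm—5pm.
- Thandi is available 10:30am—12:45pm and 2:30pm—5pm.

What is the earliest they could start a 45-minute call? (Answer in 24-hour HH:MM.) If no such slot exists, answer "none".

Liang free within 09:00–17:00: 09:00–11:45, 13:45–16:30.
Beatriz ∩ Liang: 09:00–10:15, 11:15–11:45, 13:45–14:00, 14:15–16:30.
Beatriz ∩ Liang ∩ Sven: 09:00–10:15, 11:15–11:45, 14:30–15:30, 15:45–16:30.
Beatriz ∩ Liang ∩ Sven ∩ Thandi: 11:15–11:45, 14:30–15:30, 15:45–16:30.
Windows ≥ 45 min: 14:30–15:30, 15:45–16:30.
Earliest such window starts at 14:30.

14:30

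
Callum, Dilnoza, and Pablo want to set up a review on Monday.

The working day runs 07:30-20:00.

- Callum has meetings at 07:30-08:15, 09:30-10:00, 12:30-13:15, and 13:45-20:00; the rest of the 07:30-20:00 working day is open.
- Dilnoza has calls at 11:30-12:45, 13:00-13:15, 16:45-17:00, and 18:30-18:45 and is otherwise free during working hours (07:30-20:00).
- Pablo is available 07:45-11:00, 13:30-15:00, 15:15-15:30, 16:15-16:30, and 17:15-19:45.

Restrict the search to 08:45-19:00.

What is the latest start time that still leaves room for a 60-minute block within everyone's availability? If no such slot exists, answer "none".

Callum free within 07:30–20:00: 08:15–09:30, 10:00–12:30, 13:15–13:45.
Dilnoza free within 07:30–20:00: 07:30–11:30, 12:45–13:00, 13:15–16:45, 17:00–18:30, 18:45–20:00.
Callum ∩ Dilnoza: 08:15–09:30, 10:00–11:30, 13:15–13:45.
Callum ∩ Dilnoza ∩ Pablo: 08:15–09:30, 10:00–11:00, 13:30–13:45.
Restricted to 08:45–19:00: 08:45–09:30, 10:00–11:00, 13:30–13:45.
Windows ≥ 60 min: 10:00–11:00.
Latest start in the last window 10:00–11:00 is 11:00 − 60 min = 10:00.

10:00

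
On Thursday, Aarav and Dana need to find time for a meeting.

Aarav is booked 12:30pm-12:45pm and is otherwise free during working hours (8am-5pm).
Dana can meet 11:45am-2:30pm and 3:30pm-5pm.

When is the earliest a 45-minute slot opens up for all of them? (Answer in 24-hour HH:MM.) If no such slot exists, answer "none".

Aarav free within 08:00–17:00: 08:00–12:30, 12:45–17:00.
Aarav ∩ Dana: 11:45–12:30, 12:45–14:30, 15:30–17:00.
Windows ≥ 45 min: 11:45–12:30, 12:45–14:30, 15:30–17:00.
Earliest such window starts at 11:45.

11:45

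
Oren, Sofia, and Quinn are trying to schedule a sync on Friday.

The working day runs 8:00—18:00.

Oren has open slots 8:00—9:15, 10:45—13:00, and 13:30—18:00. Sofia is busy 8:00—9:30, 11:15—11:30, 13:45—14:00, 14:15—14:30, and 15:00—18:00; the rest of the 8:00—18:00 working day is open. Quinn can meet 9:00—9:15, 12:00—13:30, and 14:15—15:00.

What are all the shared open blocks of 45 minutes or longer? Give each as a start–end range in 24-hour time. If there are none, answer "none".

12:00–13:00

Sofia free within 08:00–18:00: 09:30–11:15, 11:30–13:45, 14:00–14:15, 14:30–15:00.
Oren ∩ Sofia: 10:45–11:15, 11:30–13:00, 13:30–13:45, 14:00–14:15, 14:30–15:00.
Oren ∩ Sofia ∩ Quinn: 12:00–13:00, 14:30–15:00.
Windows ≥ 45 min: 12:00–13:00.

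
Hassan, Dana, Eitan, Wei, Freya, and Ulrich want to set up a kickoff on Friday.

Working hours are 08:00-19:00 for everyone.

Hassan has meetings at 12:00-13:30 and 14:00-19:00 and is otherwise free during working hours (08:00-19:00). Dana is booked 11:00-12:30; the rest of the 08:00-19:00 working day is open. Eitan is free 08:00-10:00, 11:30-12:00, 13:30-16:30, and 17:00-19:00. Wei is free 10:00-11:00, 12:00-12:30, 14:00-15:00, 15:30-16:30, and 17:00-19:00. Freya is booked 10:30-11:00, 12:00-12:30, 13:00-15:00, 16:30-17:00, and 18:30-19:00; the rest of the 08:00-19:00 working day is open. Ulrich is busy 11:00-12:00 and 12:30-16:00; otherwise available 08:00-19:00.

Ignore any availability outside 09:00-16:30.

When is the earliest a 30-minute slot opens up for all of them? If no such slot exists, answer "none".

none

Hassan free within 08:00–19:00: 08:00–12:00, 13:30–14:00.
Dana free within 08:00–19:00: 08:00–11:00, 12:30–19:00.
Freya free within 08:00–19:00: 08:00–10:30, 11:00–12:00, 12:30–13:00, 15:00–16:30, 17:00–18:30.
Ulrich free within 08:00–19:00: 08:00–11:00, 12:00–12:30, 16:00–19:00.
Hassan ∩ Dana: 08:00–11:00, 13:30–14:00.
Hassan ∩ Dana ∩ Eitan: 08:00–10:00, 13:30–14:00.
Hassan ∩ Dana ∩ Eitan ∩ Wei: (none).
Hassan ∩ Dana ∩ Eitan ∩ Wei ∩ Freya: (none).
Hassan ∩ Dana ∩ Eitan ∩ Wei ∩ Freya ∩ Ulrich: (none).
Restricted to 09:00–16:30: (none).
Windows ≥ 30 min: (none).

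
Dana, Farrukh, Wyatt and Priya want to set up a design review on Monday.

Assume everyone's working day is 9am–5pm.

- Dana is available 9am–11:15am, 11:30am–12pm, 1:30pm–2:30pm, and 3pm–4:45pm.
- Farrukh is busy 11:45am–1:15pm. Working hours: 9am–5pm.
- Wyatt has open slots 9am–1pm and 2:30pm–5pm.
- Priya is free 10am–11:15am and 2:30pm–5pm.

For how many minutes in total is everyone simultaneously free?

Farrukh free within 09:00–17:00: 09:00–11:45, 13:15–17:00.
Dana ∩ Farrukh: 09:00–11:15, 11:30–11:45, 13:30–14:30, 15:00–16:45.
Dana ∩ Farrukh ∩ Wyatt: 09:00–11:15, 11:30–11:45, 15:00–16:45.
Dana ∩ Farrukh ∩ Wyatt ∩ Priya: 10:00–11:15, 15:00–16:45.
Total common minutes: 75 + 105 = 180.

180 minutes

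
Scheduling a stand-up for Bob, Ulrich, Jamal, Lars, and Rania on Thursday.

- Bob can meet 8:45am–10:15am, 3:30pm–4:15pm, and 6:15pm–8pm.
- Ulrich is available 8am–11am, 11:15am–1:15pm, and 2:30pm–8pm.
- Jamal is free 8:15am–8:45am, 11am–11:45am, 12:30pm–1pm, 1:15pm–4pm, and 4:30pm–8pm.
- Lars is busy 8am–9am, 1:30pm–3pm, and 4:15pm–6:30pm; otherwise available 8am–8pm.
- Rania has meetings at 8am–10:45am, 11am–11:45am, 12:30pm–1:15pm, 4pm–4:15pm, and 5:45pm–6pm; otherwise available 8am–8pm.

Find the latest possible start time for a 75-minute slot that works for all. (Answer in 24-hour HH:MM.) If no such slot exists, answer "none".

Lars free within 08:00–20:00: 09:00–13:30, 15:00–16:15, 18:30–20:00.
Rania free within 08:00–20:00: 10:45–11:00, 11:45–12:30, 13:15–16:00, 16:15–17:45, 18:00–20:00.
Bob ∩ Ulrich: 08:45–10:15, 15:30–16:15, 18:15–20:00.
Bob ∩ Ulrich ∩ Jamal: 15:30–16:00, 18:15–20:00.
Bob ∩ Ulrich ∩ Jamal ∩ Lars: 15:30–16:00, 18:30–20:00.
Bob ∩ Ulrich ∩ Jamal ∩ Lars ∩ Rania: 15:30–16:00, 18:30–20:00.
Windows ≥ 75 min: 18:30–20:00.
Latest start in the last window 18:30–20:00 is 20:00 − 75 min = 18:45.

18:45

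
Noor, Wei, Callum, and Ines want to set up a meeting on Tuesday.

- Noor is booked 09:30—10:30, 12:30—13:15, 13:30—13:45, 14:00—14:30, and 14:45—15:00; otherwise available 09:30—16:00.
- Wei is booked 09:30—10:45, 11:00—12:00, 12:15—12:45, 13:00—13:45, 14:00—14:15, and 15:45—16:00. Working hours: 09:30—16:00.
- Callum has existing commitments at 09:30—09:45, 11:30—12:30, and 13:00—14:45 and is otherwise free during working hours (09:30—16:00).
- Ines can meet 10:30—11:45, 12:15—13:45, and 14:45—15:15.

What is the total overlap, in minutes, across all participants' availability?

30 minutes

Noor free within 09:30–16:00: 10:30–12:30, 13:15–13:30, 13:45–14:00, 14:30–14:45, 15:00–16:00.
Wei free within 09:30–16:00: 10:45–11:00, 12:00–12:15, 12:45–13:00, 13:45–14:00, 14:15–15:45.
Callum free within 09:30–16:00: 09:45–11:30, 12:30–13:00, 14:45–16:00.
Noor ∩ Wei: 10:45–11:00, 12:00–12:15, 13:45–14:00, 14:30–14:45, 15:00–15:45.
Noor ∩ Wei ∩ Callum: 10:45–11:00, 15:00–15:45.
Noor ∩ Wei ∩ Callum ∩ Ines: 10:45–11:00, 15:00–15:15.
Total common minutes: 15 + 15 = 30.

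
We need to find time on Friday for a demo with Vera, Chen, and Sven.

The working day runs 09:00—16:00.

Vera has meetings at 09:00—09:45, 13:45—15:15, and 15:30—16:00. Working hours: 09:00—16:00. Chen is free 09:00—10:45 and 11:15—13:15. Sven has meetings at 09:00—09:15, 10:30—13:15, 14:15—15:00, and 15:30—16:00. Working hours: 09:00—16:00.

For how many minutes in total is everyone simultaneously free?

Vera free within 09:00–16:00: 09:45–13:45, 15:15–15:30.
Sven free within 09:00–16:00: 09:15–10:30, 13:15–14:15, 15:00–15:30.
Vera ∩ Chen: 09:45–10:45, 11:15–13:15.
Vera ∩ Chen ∩ Sven: 09:45–10:30.
Total common minutes: 45.

45 minutes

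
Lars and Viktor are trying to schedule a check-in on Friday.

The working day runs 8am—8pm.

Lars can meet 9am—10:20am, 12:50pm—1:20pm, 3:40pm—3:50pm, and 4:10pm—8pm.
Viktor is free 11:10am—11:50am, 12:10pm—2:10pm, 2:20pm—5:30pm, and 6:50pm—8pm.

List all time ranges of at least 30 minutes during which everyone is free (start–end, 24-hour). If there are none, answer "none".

Lars ∩ Viktor: 12:50–13:20, 15:40–15:50, 16:10–17:30, 18:50–20:00.
Windows ≥ 30 min: 12:50–13:20, 16:10–17:30, 18:50–20:00.

12:50–13:20, 16:10–17:30, 18:50–20:00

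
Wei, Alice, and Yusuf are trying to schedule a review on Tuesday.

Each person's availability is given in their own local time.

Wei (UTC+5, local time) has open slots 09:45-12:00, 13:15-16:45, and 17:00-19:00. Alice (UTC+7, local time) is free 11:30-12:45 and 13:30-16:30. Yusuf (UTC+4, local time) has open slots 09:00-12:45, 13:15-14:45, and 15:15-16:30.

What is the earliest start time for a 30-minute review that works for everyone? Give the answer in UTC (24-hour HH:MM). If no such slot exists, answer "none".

05:00

Wei → UTC: 04:45–07:00, 08:15–11:45, 12:00–14:00.
Alice → UTC: 04:30–05:45, 06:30–09:30.
Yusuf → UTC: 05:00–08:45, 09:15–10:45, 11:15–12:30.
Wei ∩ Alice: 04:45–05:45, 06:30–07:00, 08:15–09:30.
Wei ∩ Alice ∩ Yusuf: 05:00–05:45, 06:30–07:00, 08:15–08:45, 09:15–09:30.
Windows ≥ 30 min: 05:00–05:45, 06:30–07:00, 08:15–08:45.
Earliest such window starts at 05:00.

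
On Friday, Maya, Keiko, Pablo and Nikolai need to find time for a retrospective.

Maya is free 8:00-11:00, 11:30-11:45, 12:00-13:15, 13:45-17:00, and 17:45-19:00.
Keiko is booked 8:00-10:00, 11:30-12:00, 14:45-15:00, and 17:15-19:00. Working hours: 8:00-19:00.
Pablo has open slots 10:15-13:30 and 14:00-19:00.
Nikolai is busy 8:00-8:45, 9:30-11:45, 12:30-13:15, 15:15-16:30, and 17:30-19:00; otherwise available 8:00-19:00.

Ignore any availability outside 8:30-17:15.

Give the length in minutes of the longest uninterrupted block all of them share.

Keiko free within 08:00–19:00: 10:00–11:30, 12:00–14:45, 15:00–17:15.
Nikolai free within 08:00–19:00: 08:45–09:30, 11:45–12:30, 13:15–15:15, 16:30–17:30.
Maya ∩ Keiko: 10:00–11:00, 12:00–13:15, 13:45–14:45, 15:00–17:00.
Maya ∩ Keiko ∩ Pablo: 10:15–11:00, 12:00–13:15, 14:00–14:45, 15:00–17:00.
Maya ∩ Keiko ∩ Pablo ∩ Nikolai: 12:00–12:30, 14:00–14:45, 15:00–15:15, 16:30–17:00.
Restricted to 08:30–17:15: 12:00–12:30, 14:00–14:45, 15:00–15:15, 16:30–17:00.
Common window lengths: 30, 45, 15, 30 min; longest is 45.

45 minutes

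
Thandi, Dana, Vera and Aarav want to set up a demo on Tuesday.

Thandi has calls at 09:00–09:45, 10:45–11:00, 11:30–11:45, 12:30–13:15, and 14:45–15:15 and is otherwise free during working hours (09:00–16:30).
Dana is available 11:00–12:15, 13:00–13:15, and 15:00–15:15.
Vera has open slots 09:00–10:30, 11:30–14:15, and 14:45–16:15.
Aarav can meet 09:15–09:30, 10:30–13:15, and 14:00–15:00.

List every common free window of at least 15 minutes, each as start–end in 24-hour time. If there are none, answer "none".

Thandi free within 09:00–16:30: 09:45–10:45, 11:00–11:30, 11:45–12:30, 13:15–14:45, 15:15–16:30.
Thandi ∩ Dana: 11:00–11:30, 11:45–12:15.
Thandi ∩ Dana ∩ Vera: 11:45–12:15.
Thandi ∩ Dana ∩ Vera ∩ Aarav: 11:45–12:15.
Windows ≥ 15 min: 11:45–12:15.

11:45–12:15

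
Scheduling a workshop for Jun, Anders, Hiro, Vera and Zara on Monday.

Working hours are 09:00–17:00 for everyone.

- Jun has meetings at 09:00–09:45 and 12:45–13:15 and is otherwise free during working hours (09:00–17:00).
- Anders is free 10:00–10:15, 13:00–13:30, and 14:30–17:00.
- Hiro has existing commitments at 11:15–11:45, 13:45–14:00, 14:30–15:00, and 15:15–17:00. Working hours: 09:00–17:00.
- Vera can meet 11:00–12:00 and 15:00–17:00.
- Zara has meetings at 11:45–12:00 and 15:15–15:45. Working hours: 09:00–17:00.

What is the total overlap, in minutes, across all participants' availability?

15 minutes

Jun free within 09:00–17:00: 09:45–12:45, 13:15–17:00.
Hiro free within 09:00–17:00: 09:00–11:15, 11:45–13:45, 14:00–14:30, 15:00–15:15.
Zara free within 09:00–17:00: 09:00–11:45, 12:00–15:15, 15:45–17:00.
Jun ∩ Anders: 10:00–10:15, 13:15–13:30, 14:30–17:00.
Jun ∩ Anders ∩ Hiro: 10:00–10:15, 13:15–13:30, 15:00–15:15.
Jun ∩ Anders ∩ Hiro ∩ Vera: 15:00–15:15.
Jun ∩ Anders ∩ Hiro ∩ Vera ∩ Zara: 15:00–15:15.
Total common minutes: 15.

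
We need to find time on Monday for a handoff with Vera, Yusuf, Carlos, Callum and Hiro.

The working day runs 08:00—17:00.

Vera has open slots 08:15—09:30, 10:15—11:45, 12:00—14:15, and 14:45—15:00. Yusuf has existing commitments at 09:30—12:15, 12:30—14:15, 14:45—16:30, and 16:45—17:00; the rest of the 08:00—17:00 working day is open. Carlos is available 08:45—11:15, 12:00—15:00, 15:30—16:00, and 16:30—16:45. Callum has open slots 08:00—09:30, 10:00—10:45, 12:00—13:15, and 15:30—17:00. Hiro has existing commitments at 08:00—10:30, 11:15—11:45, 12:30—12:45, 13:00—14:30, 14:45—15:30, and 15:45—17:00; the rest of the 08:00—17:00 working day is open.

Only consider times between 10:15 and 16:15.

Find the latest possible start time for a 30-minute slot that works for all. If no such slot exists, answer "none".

none

Yusuf free within 08:00–17:00: 08:00–09:30, 12:15–12:30, 14:15–14:45, 16:30–16:45.
Hiro free within 08:00–17:00: 10:30–11:15, 11:45–12:30, 12:45–13:00, 14:30–14:45, 15:30–15:45.
Vera ∩ Yusuf: 08:15–09:30, 12:15–12:30.
Vera ∩ Yusuf ∩ Carlos: 08:45–09:30, 12:15–12:30.
Vera ∩ Yusuf ∩ Carlos ∩ Callum: 08:45–09:30, 12:15–12:30.
Vera ∩ Yusuf ∩ Carlos ∩ Callum ∩ Hiro: 12:15–12:30.
Restricted to 10:15–16:15: 12:15–12:30.
Windows ≥ 30 min: (none).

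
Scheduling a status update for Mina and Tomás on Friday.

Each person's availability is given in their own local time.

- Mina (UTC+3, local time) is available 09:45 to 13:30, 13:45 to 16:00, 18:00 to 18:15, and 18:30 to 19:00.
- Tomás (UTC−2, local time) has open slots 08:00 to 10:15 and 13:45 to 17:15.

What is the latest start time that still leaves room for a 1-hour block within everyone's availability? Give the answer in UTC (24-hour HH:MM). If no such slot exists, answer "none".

Mina → UTC: 06:45–10:30, 10:45–13:00, 15:00–15:15, 15:30–16:00.
Tomás → UTC: 10:00–12:15, 15:45–19:15.
Mina ∩ Tomás: 10:00–10:30, 10:45–12:15, 15:45–16:00.
Windows ≥ 60 min: 10:45–12:15.
Latest start in the last window 10:45–12:15 is 12:15 − 60 min = 11:15.

11:15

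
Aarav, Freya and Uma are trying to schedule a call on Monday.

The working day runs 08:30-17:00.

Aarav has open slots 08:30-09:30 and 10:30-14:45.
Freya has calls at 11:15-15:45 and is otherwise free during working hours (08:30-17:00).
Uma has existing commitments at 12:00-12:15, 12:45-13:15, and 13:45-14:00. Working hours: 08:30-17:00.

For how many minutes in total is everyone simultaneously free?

105 minutes

Freya free within 08:30–17:00: 08:30–11:15, 15:45–17:00.
Uma free within 08:30–17:00: 08:30–12:00, 12:15–12:45, 13:15–13:45, 14:00–17:00.
Aarav ∩ Freya: 08:30–09:30, 10:30–11:15.
Aarav ∩ Freya ∩ Uma: 08:30–09:30, 10:30–11:15.
Total common minutes: 60 + 45 = 105.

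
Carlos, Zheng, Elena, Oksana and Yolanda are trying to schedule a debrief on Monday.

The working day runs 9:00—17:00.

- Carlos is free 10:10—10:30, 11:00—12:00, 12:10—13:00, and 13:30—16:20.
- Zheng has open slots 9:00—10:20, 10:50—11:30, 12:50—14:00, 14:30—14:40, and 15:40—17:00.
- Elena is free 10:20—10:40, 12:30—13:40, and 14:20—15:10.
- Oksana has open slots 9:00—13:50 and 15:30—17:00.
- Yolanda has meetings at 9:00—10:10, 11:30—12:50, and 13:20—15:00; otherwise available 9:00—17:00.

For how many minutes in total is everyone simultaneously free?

10 minutes

Yolanda free within 09:00–17:00: 10:10–11:30, 12:50–13:20, 15:00–17:00.
Carlos ∩ Zheng: 10:10–10:20, 11:00–11:30, 12:50–13:00, 13:30–14:00, 14:30–14:40, 15:40–16:20.
Carlos ∩ Zheng ∩ Elena: 12:50–13:00, 13:30–13:40, 14:30–14:40.
Carlos ∩ Zheng ∩ Elena ∩ Oksana: 12:50–13:00, 13:30–13:40.
Carlos ∩ Zheng ∩ Elena ∩ Oksana ∩ Yolanda: 12:50–13:00.
Total common minutes: 10.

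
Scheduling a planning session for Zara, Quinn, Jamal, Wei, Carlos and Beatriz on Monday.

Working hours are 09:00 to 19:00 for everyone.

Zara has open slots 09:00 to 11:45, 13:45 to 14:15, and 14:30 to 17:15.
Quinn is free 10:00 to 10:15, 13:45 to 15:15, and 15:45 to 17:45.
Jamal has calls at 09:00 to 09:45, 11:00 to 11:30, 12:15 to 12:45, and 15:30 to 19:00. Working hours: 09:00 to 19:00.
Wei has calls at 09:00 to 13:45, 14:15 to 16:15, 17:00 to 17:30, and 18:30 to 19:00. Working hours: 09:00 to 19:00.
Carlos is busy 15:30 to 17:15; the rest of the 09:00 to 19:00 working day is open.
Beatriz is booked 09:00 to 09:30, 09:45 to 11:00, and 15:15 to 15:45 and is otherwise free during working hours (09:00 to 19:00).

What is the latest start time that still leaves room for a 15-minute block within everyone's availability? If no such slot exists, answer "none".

14:00

Jamal free within 09:00–19:00: 09:45–11:00, 11:30–12:15, 12:45–15:30.
Wei free within 09:00–19:00: 13:45–14:15, 16:15–17:00, 17:30–18:30.
Carlos free within 09:00–19:00: 09:00–15:30, 17:15–19:00.
Beatriz free within 09:00–19:00: 09:30–09:45, 11:00–15:15, 15:45–19:00.
Zara ∩ Quinn: 10:00–10:15, 13:45–14:15, 14:30–15:15, 15:45–17:15.
Zara ∩ Quinn ∩ Jamal: 10:00–10:15, 13:45–14:15, 14:30–15:15.
Zara ∩ Quinn ∩ Jamal ∩ Wei: 13:45–14:15.
Zara ∩ Quinn ∩ Jamal ∩ Wei ∩ Carlos: 13:45–14:15.
Zara ∩ Quinn ∩ Jamal ∩ Wei ∩ Carlos ∩ Beatriz: 13:45–14:15.
Windows ≥ 15 min: 13:45–14:15.
Latest start in the last window 13:45–14:15 is 14:15 − 15 min = 14:00.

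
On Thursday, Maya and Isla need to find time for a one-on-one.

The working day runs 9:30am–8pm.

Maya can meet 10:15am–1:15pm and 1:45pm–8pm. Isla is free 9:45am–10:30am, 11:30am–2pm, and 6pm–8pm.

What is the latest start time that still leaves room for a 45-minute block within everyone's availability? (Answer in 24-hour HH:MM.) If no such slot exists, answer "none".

Maya ∩ Isla: 10:15–10:30, 11:30–13:15, 13:45–14:00, 18:00–20:00.
Windows ≥ 45 min: 11:30–13:15, 18:00–20:00.
Latest start in the last window 18:00–20:00 is 20:00 − 45 min = 19:15.

19:15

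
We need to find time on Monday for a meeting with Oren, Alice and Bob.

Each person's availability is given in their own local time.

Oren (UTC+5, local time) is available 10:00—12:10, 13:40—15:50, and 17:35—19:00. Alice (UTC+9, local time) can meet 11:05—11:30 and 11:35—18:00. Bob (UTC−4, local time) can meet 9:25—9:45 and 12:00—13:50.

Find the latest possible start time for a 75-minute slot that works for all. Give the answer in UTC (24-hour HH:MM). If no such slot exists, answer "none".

none

Oren → UTC: 05:00–07:10, 08:40–10:50, 12:35–14:00.
Alice → UTC: 02:05–02:30, 02:35–09:00.
Bob → UTC: 13:25–13:45, 16:00–17:50.
Oren ∩ Alice: 05:00–07:10, 08:40–09:00.
Oren ∩ Alice ∩ Bob: (none).
Windows ≥ 75 min: (none).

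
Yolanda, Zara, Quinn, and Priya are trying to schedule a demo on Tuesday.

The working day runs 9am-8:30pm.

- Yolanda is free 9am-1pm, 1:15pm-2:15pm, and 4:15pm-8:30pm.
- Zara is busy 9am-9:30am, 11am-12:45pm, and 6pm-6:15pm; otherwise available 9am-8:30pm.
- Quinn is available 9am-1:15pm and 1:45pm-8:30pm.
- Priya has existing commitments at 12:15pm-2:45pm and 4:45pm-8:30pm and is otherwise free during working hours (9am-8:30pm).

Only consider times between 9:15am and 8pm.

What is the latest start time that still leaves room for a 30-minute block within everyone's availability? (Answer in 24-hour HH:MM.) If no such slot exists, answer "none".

Zara free within 09:00–20:30: 09:30–11:00, 12:45–18:00, 18:15–20:30.
Priya free within 09:00–20:30: 09:00–12:15, 14:45–16:45.
Yolanda ∩ Zara: 09:30–11:00, 12:45–13:00, 13:15–14:15, 16:15–18:00, 18:15–20:30.
Yolanda ∩ Zara ∩ Quinn: 09:30–11:00, 12:45–13:00, 13:45–14:15, 16:15–18:00, 18:15–20:30.
Yolanda ∩ Zara ∩ Quinn ∩ Priya: 09:30–11:00, 16:15–16:45.
Restricted to 09:15–20:00: 09:30–11:00, 16:15–16:45.
Windows ≥ 30 min: 09:30–11:00, 16:15–16:45.
Latest start in the last window 16:15–16:45 is 16:45 − 30 min = 16:15.

16:15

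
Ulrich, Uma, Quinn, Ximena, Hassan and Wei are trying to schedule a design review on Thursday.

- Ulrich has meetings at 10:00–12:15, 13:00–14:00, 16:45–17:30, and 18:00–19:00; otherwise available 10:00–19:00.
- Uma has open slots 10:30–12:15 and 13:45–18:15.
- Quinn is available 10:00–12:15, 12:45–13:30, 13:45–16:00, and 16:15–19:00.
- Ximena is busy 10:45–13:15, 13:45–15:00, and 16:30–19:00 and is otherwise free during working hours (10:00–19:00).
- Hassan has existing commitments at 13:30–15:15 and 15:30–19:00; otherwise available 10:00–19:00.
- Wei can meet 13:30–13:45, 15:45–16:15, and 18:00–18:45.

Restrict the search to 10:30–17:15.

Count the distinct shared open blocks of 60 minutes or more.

Ulrich free within 10:00–19:00: 12:15–13:00, 14:00–16:45, 17:30–18:00.
Ximena free within 10:00–19:00: 10:00–10:45, 13:15–13:45, 15:00–16:30.
Hassan free within 10:00–19:00: 10:00–13:30, 15:15–15:30.
Ulrich ∩ Uma: 14:00–16:45, 17:30–18:00.
Ulrich ∩ Uma ∩ Quinn: 14:00–16:00, 16:15–16:45, 17:30–18:00.
Ulrich ∩ Uma ∩ Quinn ∩ Ximena: 15:00–16:00, 16:15–16:30.
Ulrich ∩ Uma ∩ Quinn ∩ Ximena ∩ Hassan: 15:15–15:30.
Ulrich ∩ Uma ∩ Quinn ∩ Ximena ∩ Hassan ∩ Wei: (none).
Restricted to 10:30–17:15: (none).
Windows ≥ 60 min: (none).
That's 0 windows.

0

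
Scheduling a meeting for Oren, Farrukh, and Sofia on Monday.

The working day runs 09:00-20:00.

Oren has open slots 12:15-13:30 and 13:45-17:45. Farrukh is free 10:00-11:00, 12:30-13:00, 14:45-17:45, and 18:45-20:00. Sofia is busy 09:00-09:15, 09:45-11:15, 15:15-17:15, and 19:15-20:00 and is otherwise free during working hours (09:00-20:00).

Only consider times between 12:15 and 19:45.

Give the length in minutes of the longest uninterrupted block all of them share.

Sofia free within 09:00–20:00: 09:15–09:45, 11:15–15:15, 17:15–19:15.
Oren ∩ Farrukh: 12:30–13:00, 14:45–17:45.
Oren ∩ Farrukh ∩ Sofia: 12:30–13:00, 14:45–15:15, 17:15–17:45.
Restricted to 12:15–19:45: 12:30–13:00, 14:45–15:15, 17:15–17:45.
Common window lengths: 30, 30, 30 min; longest is 30.

30 minutes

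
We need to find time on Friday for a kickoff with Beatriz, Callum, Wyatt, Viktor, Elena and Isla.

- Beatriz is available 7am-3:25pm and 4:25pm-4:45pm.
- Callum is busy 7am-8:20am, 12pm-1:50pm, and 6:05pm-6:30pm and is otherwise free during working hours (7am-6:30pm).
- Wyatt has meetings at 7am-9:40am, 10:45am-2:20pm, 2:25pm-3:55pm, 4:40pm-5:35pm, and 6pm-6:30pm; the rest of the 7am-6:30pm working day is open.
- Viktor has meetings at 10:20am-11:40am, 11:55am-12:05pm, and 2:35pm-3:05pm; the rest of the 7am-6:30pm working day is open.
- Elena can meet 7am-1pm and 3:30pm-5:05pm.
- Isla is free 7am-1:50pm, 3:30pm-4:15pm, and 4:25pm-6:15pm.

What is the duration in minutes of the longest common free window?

Callum free within 07:00–18:30: 08:20–12:00, 13:50–18:05.
Wyatt free within 07:00–18:30: 09:40–10:45, 14:20–14:25, 15:55–16:40, 17:35–18:00.
Viktor free within 07:00–18:30: 07:00–10:20, 11:40–11:55, 12:05–14:35, 15:05–18:30.
Beatriz ∩ Callum: 08:20–12:00, 13:50–15:25, 16:25–16:45.
Beatriz ∩ Callum ∩ Wyatt: 09:40–10:45, 14:20–14:25, 16:25–16:40.
Beatriz ∩ Callum ∩ Wyatt ∩ Viktor: 09:40–10:20, 14:20–14:25, 16:25–16:40.
Beatriz ∩ Callum ∩ Wyatt ∩ Viktor ∩ Elena: 09:40–10:20, 16:25–16:40.
Beatriz ∩ Callum ∩ Wyatt ∩ Viktor ∩ Elena ∩ Isla: 09:40–10:20, 16:25–16:40.
Common window lengths: 40, 15 min; longest is 40.

40 minutes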